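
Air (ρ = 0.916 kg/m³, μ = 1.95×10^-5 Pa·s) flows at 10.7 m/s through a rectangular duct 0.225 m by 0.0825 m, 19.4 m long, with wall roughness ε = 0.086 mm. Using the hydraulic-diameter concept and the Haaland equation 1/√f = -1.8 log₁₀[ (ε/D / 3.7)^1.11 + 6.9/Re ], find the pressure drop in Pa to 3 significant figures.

ΔP ≈ 188 Pa

Hydraulic diameter D_h = 4A/P = 4·(0.225·0.0825)/(2·(0.225+0.0825)) = 0.07425/0.615 = 0.1207 m.
Re = ρVD_h/μ = 0.916·10.7·0.1207/1.95e-05 = 6.068e+04.
ε/D_h = 8.6e-05/0.1207 = 0.000712; Haaland gives 1/√f = -1.8 log₁₀[7.51e-05+0.000114] = 6.703, so f = 0.02226.
ΔP = f(L/D_h)(ρV²/2) = 0.02226·19.4/0.1207·52.44 = 187.5 Pa.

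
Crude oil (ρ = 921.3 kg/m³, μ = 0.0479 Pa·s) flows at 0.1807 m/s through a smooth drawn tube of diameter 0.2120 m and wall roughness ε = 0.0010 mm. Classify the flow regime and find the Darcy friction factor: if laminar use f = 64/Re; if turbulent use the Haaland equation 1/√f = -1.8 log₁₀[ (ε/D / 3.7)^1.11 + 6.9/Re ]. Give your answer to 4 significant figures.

Re = ρVD/μ = 921.3·0.1807·0.212/0.0479 = 736.8.
Re < 2300 → laminar, so f = 64/Re = 0.08686 (roughness is irrelevant in laminar flow).

f ≈ 0.08686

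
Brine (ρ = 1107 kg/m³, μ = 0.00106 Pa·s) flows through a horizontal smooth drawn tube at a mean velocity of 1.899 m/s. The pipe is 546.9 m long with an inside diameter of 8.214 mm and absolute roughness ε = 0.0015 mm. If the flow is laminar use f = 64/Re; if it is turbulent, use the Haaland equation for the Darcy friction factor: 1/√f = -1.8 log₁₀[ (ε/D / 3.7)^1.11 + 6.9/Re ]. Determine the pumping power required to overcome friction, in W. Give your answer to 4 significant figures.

P ≈ 366.4 W

Reynolds number Re = ρVD/μ = 1107 · 1.899 · 0.008214 / 0.00106 = 1.629e+04.
Re > 4000 → turbulent. Relative roughness ε/D = 1.5e-06/0.008214 = 0.000183. Haaland: 1/√f = -1.8 log₁₀[(0.000183/3.7)^1.11 + 6.9/1.629e+04] = -1.8 log₁₀[1.66e-05 + 0.000424] = 6.042, so f = 0.0274.
Darcy-Weisbach: ΔP = f(L/D)(ρV²/2) = 0.0274·(546.9/0.008214)·(1107·1.899²/2) = 0.0274·6.658e+04·1996 = 3.641e+06 Pa.
Q = V·A = 1.899·5.299e-05 = 0.0001006 m³/s.
Pumping power P = QΔP = 0.0001006·3.641e+06 = 366.40 W = 366.4 W.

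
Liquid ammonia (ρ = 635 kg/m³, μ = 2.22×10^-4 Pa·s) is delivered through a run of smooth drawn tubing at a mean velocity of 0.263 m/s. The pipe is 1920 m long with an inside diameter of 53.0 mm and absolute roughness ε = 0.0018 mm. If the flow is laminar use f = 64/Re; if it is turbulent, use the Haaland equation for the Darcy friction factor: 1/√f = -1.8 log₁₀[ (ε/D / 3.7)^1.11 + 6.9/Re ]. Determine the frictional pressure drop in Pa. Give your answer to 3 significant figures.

Reynolds number Re = ρVD/μ = 635 · 0.263 · 0.053 / 0.000222 = 3.987e+04.
Re > 4000 → turbulent. Relative roughness ε/D = 1.8e-06/0.053 = 3.4e-05. Haaland: 1/√f = -1.8 log₁₀[(3.4e-05/3.7)^1.11 + 6.9/3.987e+04] = -1.8 log₁₀[2.56e-06 + 0.000173] = 6.76, so f = 0.02188.
Darcy-Weisbach: ΔP = f(L/D)(ρV²/2) = 0.02188·(1920/0.053)·(635·0.263²/2) = 0.02188·3.623e+04·21.96 = 1.741e+04 Pa.

ΔP ≈ 17400 Pa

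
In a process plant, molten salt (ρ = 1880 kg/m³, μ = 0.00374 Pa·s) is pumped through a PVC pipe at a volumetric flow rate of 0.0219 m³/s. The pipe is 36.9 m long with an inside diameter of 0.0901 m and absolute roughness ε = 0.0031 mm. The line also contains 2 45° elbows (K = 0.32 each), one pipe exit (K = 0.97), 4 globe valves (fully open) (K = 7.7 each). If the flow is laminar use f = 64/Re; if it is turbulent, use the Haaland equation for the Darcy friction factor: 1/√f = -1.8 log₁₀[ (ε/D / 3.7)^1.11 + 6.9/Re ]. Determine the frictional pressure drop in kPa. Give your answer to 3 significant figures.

ΔP ≈ 434 kPa

Cross-sectional area A = πD²/4 = π(0.0901)²/4 = 0.006376 m²; mean velocity V = Q/A = 0.0219/0.006376 = 3.435 m/s.
Reynolds number Re = ρVD/μ = 1880 · 3.435 · 0.0901 / 0.00374 = 1.556e+05.
Re > 4000 → turbulent. Relative roughness ε/D = 3.1e-06/0.0901 = 3.44e-05. Haaland: 1/√f = -1.8 log₁₀[(3.44e-05/3.7)^1.11 + 6.9/1.556e+05] = -1.8 log₁₀[2.6e-06 + 4.44e-05] = 7.791, so f = 0.01647.
Total minor-loss coefficient ΣK = 2·0.32 + 1·0.97 + 4·7.7 = 32.4.
ΔP = [f·L/D + ΣK]·(ρV²/2) = [0.01647·36.9/0.0901 + 32.4]·(1880·3.435²/2) = [6.747 + 32.4]·1.109e+04 = 4.343e+05 Pa.
ΔP = 4.343e+05 Pa = 434 kPa.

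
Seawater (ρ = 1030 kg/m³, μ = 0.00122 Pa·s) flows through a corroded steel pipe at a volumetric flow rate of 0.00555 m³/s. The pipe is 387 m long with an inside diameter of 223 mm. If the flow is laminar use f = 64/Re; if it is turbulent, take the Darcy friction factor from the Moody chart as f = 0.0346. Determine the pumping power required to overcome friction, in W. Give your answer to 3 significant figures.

P ≈ 3.47 W

Cross-sectional area A = πD²/4 = π(0.223)²/4 = 0.03906 m²; mean velocity V = Q/A = 0.00555/0.03906 = 0.1421 m/s.
Reynolds number Re = ρVD/μ = 1030 · 0.1421 · 0.223 / 0.00122 = 2.675e+04.
Re > 4000 → turbulent; use the Moody-chart value f = 0.0346.
Darcy-Weisbach: ΔP = f(L/D)(ρV²/2) = 0.0346·(387/0.223)·(1030·0.1421²/2) = 0.0346·1735·10.4 = 624.4 Pa.
Pumping power P = QΔP = 0.00555·624.4 = 3.466 W = 3.47 W.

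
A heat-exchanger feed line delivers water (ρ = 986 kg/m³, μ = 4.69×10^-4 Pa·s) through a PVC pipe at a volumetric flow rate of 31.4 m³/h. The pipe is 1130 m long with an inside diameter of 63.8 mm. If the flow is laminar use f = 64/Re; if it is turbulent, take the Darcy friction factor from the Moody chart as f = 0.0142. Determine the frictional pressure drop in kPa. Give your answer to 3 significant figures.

ΔP ≈ 923 kPa

Q = 31.4 m³/h = 31.4/3600 = 0.008722 m³/s.
Cross-sectional area A = πD²/4 = π(0.0638)²/4 = 0.003197 m²; mean velocity V = Q/A = 0.008722/0.003197 = 2.728 m/s.
Reynolds number Re = ρVD/μ = 986 · 2.728 · 0.0638 / 0.000469 = 3.659e+05.
Re > 4000 → turbulent; use the Moody-chart value f = 0.0142.
Darcy-Weisbach: ΔP = f(L/D)(ρV²/2) = 0.0142·(1130/0.0638)·(986·2.728²/2) = 0.0142·1.771e+04·3670 = 9.23e+05 Pa.
ΔP = 9.23e+05 Pa = 923 kPa.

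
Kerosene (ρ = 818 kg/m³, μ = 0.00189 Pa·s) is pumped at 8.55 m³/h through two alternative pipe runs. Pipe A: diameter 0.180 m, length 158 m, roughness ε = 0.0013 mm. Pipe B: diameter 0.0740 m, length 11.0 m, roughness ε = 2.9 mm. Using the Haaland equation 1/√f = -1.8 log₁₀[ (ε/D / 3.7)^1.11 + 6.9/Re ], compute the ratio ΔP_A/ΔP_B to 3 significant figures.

ΔP_A/ΔP_B ≈ 0.0867

Pipe A: V = Q/A = 0.002375/0.02545 = 0.09333 m/s; Re = 7271; ε/D = 7.22e-06; Haaland → f = 0.03378; ΔP_A = f(L/D)(ρV²/2) = 105.7 Pa.
Pipe B: V = Q/A = 0.002375/0.004301 = 0.5522 m/s; Re = 1.769e+04; ε/D = 0.0392; Haaland → f = 0.06575; ΔP_B = f(L/D)(ρV²/2) = 1219 Pa.
ΔP_A/ΔP_B = 105.7/1219 = 0.0867.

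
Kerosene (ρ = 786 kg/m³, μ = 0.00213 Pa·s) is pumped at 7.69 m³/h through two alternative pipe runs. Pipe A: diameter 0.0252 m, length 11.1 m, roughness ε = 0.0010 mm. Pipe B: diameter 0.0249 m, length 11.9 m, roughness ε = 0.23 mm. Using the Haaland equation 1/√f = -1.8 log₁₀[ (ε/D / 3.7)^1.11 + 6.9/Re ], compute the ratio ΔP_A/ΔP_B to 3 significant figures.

Pipe A: V = Q/A = 0.002136/0.0004988 = 4.283 m/s; Re = 3.983e+04; ε/D = 3.97e-05; Haaland → f = 0.0219; ΔP_A = f(L/D)(ρV²/2) = 6.955e+04 Pa.
Pipe B: V = Q/A = 0.002136/0.000487 = 4.387 m/s; Re = 4.031e+04; ε/D = 0.00924; Haaland → f = 0.0384; ΔP_B = f(L/D)(ρV²/2) = 1.388e+05 Pa.
ΔP_A/ΔP_B = 6.955e+04/1.388e+05 = 0.501.

ΔP_A/ΔP_B ≈ 0.501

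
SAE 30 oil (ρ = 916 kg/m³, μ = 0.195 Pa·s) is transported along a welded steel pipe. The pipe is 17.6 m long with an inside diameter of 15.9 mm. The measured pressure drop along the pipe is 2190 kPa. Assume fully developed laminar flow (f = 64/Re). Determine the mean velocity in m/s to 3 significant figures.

For laminar flow, f = 64/Re with Re = ρVD/μ, so Darcy-Weisbach reduces to ΔP = 32μLV/D². Solving for V: V = ΔP·D²/(32μL) = 2.19e+06·(0.0159)²/(32·0.195·17.6) = 5.041 m/s.
Check: Re = ρVD/μ = 916·5.041·0.0159/0.195 = 376.5 < 2300, so the laminar assumption holds.

V ≈ 5.04 m/s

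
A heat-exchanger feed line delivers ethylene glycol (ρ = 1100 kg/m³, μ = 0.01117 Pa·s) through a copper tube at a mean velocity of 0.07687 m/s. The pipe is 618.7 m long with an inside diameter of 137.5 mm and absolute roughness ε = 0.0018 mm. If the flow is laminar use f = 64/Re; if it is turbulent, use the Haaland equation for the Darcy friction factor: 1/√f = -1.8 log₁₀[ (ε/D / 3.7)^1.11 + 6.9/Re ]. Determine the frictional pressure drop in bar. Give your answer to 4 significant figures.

ΔP ≈ 0.008992 bar

Reynolds number Re = ρVD/μ = 1100 · 0.07687 · 0.1375 / 0.0112 = 1041.
Re < 2300 → laminar flow, so f = 64/Re = 64/1041 = 0.06149 (the turbulent correlation is not needed).
Darcy-Weisbach: ΔP = f(L/D)(ρV²/2) = 0.06149·(618.7/0.1375)·(1100·0.07687²/2) = 0.06149·4500·3.25 = 899.2 Pa.
ΔP = 899.2 Pa = 0.008992 bar.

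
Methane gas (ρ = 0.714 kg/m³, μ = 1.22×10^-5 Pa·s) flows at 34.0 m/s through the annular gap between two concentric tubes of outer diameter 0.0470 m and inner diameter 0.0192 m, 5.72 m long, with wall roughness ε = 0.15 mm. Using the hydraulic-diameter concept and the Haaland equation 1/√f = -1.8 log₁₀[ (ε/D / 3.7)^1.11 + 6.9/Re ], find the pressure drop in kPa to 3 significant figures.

Hydraulic diameter D_h = 4A/P = D_o - D_i = 0.047 - 0.0192 = 0.0278 m.
Re = ρVD_h/μ = 0.714·34·0.0278/1.22e-05 = 5.532e+04.
ε/D_h = 0.00015/0.0278 = 0.0054; Haaland gives 1/√f = -1.8 log₁₀[0.000711+0.000125] = 5.54, so f = 0.03258.
ΔP = f(L/D_h)(ρV²/2) = 0.03258·5.72/0.0278·412.7 = 2766 Pa.
ΔP = 2.77 kPa.

ΔP ≈ 2.77 kPa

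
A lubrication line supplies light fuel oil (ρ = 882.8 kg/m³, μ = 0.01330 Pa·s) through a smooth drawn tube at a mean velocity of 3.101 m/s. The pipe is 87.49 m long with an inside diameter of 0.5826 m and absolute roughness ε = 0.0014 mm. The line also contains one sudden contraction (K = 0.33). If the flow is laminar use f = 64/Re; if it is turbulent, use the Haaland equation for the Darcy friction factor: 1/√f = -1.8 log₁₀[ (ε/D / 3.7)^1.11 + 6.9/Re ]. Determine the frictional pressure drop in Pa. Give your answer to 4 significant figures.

ΔP ≈ 12350 Pa

Reynolds number Re = ρVD/μ = 882.8 · 3.101 · 0.5826 / 0.0133 = 1.199e+05.
Re > 4000 → turbulent. Relative roughness ε/D = 1.4e-06/0.5826 = 2.4e-06. Haaland: 1/√f = -1.8 log₁₀[(2.4e-06/3.7)^1.11 + 6.9/1.199e+05] = -1.8 log₁₀[1.35e-07 + 5.75e-05] = 7.63, so f = 0.01718.
Total minor-loss coefficient ΣK = 1·0.33 = 0.33.
ΔP = [f·L/D + ΣK]·(ρV²/2) = [0.01718·87.49/0.5826 + 0.33]·(882.8·3.101²/2) = [2.579 + 0.33]·4245 = 1.235e+04 Pa.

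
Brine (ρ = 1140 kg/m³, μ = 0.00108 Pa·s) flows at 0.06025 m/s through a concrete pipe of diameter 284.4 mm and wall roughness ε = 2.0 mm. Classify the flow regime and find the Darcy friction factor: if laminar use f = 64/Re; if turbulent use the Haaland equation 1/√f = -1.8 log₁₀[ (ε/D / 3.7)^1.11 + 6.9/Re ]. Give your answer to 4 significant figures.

f ≈ 0.03736

Re = ρVD/μ = 1140·0.06025·0.2844/0.00108 = 1.809e+04.
Re > 4000 → turbulent. ε/D = 0.002/0.2844 = 0.00703; Haaland: 1/√f = -1.8 log₁₀[0.000954 + 0.000381] = 5.174, so f = 0.03736.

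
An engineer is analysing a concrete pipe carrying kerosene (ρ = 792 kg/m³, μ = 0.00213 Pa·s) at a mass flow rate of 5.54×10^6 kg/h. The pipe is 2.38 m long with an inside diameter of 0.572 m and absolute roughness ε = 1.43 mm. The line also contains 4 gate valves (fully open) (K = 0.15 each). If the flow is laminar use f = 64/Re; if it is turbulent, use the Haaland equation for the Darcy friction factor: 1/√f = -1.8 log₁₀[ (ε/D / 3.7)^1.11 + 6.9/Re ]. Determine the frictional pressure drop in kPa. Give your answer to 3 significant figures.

ΔP ≈ 15.9 kPa

ṁ = 5.54×10^6 kg/h = 5.54×10^6/3600 = 1539 kg/s.
A = πD²/4 = π(0.572)²/4 = 0.257 m²; mean velocity V = ṁ/(ρA) = 1539/(792 · 0.257) = 7.561 m/s.
Reynolds number Re = ρVD/μ = 792 · 7.561 · 0.572 / 0.00213 = 1.608e+06.
Re > 4000 → turbulent. Relative roughness ε/D = 0.00143/0.572 = 0.0025. Haaland: 1/√f = -1.8 log₁₀[(0.0025/3.7)^1.11 + 6.9/1.608e+06] = -1.8 log₁₀[0.000303 + 4.29e-06] = 6.323, so f = 0.02501.
Total minor-loss coefficient ΣK = 4·0.15 = 0.6.
ΔP = [f·L/D + ΣK]·(ρV²/2) = [0.02501·2.38/0.572 + 0.6]·(792·7.561²/2) = [0.1041 + 0.6]·2.264e+04 = 1.594e+04 Pa.
ΔP = 1.594e+04 Pa = 15.9 kPa.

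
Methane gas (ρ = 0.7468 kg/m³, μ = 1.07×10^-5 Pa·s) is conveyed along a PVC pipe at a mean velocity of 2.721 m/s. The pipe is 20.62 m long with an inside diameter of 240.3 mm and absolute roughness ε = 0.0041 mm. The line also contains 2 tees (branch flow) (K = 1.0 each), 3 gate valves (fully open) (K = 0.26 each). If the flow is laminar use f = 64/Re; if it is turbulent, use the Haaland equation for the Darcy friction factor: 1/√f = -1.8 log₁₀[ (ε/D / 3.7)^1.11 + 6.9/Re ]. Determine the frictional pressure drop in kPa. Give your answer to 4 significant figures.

Reynolds number Re = ρVD/μ = 0.7468 · 2.721 · 0.2403 / 1.07e-05 = 4.564e+04.
Re > 4000 → turbulent. Relative roughness ε/D = 4.1e-06/0.2403 = 1.71e-05. Haaland: 1/√f = -1.8 log₁₀[(1.71e-05/3.7)^1.11 + 6.9/4.564e+04] = -1.8 log₁₀[1.19e-06 + 0.000151] = 6.871, so f = 0.02118.
Total minor-loss coefficient ΣK = 2·1 + 3·0.26 = 2.78.
ΔP = [f·L/D + ΣK]·(ρV²/2) = [0.02118·20.62/0.2403 + 2.78]·(0.7468·2.721²/2) = [1.818 + 2.78]·2.765 = 12.71 Pa.
ΔP = 12.71 Pa = 0.01271 kPa.

ΔP ≈ 0.01271 kPa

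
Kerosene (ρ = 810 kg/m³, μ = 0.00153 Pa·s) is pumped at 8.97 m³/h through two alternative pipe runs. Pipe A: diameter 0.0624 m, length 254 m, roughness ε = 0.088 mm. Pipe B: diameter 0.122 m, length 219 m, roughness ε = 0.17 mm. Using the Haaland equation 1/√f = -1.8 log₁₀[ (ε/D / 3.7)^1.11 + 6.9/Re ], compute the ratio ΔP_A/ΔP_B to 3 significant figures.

Pipe A: V = Q/A = 0.002492/0.003058 = 0.8148 m/s; Re = 2.692e+04; ε/D = 0.00141; Haaland → f = 0.02701; ΔP_A = f(L/D)(ρV²/2) = 2.956e+04 Pa.
Pipe B: V = Q/A = 0.002492/0.01169 = 0.2131 m/s; Re = 1.377e+04; ε/D = 0.00139; Haaland → f = 0.03051; ΔP_B = f(L/D)(ρV²/2) = 1008 Pa.
ΔP_A/ΔP_B = 2.956e+04/1008 = 29.3.

ΔP_A/ΔP_B ≈ 29.3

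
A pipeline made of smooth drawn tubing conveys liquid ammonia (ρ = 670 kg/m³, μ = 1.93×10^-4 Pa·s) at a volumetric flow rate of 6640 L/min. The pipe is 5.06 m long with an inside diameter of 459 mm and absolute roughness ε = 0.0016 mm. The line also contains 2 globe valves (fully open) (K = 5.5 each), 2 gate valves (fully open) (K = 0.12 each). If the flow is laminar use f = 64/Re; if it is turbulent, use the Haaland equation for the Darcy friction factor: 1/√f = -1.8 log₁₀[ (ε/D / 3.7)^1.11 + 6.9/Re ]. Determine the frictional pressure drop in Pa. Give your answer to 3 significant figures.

Q = 6640 L/min = 6640/60000 = 0.1107 m³/s.
Cross-sectional area A = πD²/4 = π(0.459)²/4 = 0.1655 m²; mean velocity V = Q/A = 0.1107/0.1655 = 0.6688 m/s.
Reynolds number Re = ρVD/μ = 670 · 0.6688 · 0.459 / 0.000193 = 1.066e+06.
Re > 4000 → turbulent. Relative roughness ε/D = 1.6e-06/0.459 = 3.49e-06. Haaland: 1/√f = -1.8 log₁₀[(3.49e-06/3.7)^1.11 + 6.9/1.066e+06] = -1.8 log₁₀[2.05e-07 + 6.47e-06] = 9.315, so f = 0.01152.
Total minor-loss coefficient ΣK = 2·5.5 + 2·0.12 = 11.2.
ΔP = [f·L/D + ΣK]·(ρV²/2) = [0.01152·5.06/0.459 + 11.2]·(670·0.6688²/2) = [0.127 + 11.2]·149.8 = 1703 Pa.

ΔP ≈ 1700 Pa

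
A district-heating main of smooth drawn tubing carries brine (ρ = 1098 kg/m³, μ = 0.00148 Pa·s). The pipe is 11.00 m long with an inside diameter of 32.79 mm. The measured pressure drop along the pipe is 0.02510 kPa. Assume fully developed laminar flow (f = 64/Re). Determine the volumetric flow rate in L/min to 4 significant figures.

Q ≈ 2.625 L/min

For laminar flow, f = 64/Re with Re = ρVD/μ, so Darcy-Weisbach reduces to ΔP = 32μLV/D². Solving for V: V = ΔP·D²/(32μL) = 25.1·(0.03279)²/(32·0.00148·11) = 0.0518 m/s.
Check: Re = ρVD/μ = 1098·0.0518·0.03279/0.00148 = 1260 < 2300, so the laminar assumption holds.
Q = V·A = 0.0518·(π/4·0.03279²) = 4.374e-05 m³/s = 2.625 L/min.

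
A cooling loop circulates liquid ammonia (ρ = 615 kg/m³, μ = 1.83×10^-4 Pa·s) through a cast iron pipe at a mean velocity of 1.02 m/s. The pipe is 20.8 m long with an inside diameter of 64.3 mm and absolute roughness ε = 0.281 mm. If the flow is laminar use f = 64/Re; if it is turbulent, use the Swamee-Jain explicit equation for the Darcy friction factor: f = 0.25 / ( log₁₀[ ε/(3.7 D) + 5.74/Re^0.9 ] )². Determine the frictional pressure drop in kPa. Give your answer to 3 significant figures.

ΔP ≈ 3.08 kPa

Reynolds number Re = ρVD/μ = 615 · 1.02 · 0.0643 / 0.000183 = 2.204e+05.
Re > 4000 → turbulent. Relative roughness ε/D = 0.000281/0.0643 = 0.00437. Swamee-Jain: f = 0.25/(log₁₀[0.00437/3.7 + 5.74/2.204e+05^0.9])² = 0.25/(log₁₀[0.00118 + 8.91e-05])² = 0.25/(-2.896)² = 0.02981.
Darcy-Weisbach: ΔP = f(L/D)(ρV²/2) = 0.02981·(20.8/0.0643)·(615·1.02²/2) = 0.02981·323.5·319.9 = 3085 Pa.
ΔP = 3085 Pa = 3.08 kPa.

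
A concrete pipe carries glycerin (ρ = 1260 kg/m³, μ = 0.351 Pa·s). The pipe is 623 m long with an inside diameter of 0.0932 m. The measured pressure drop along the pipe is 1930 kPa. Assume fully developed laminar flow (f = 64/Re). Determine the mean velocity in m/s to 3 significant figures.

For laminar flow, f = 64/Re with Re = ρVD/μ, so Darcy-Weisbach reduces to ΔP = 32μLV/D². Solving for V: V = ΔP·D²/(32μL) = 1.93e+06·(0.0932)²/(32·0.351·623) = 2.396 m/s.
Check: Re = ρVD/μ = 1260·2.396·0.0932/0.351 = 801.5 < 2300, so the laminar assumption holds.

V ≈ 2.40 m/s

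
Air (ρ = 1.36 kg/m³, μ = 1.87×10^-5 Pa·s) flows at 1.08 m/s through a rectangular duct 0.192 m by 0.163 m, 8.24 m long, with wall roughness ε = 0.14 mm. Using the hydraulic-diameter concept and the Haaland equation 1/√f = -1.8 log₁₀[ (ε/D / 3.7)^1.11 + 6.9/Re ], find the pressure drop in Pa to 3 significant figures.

Hydraulic diameter D_h = 4A/P = 4·(0.192·0.163)/(2·(0.192+0.163)) = 0.1252/0.71 = 0.1763 m.
Re = ρVD_h/μ = 1.36·1.08·0.1763/1.87e-05 = 1.385e+04.
ε/D_h = 0.00014/0.1763 = 0.000794; Haaland gives 1/√f = -1.8 log₁₀[8.47e-05+0.000498] = 5.822, so f = 0.0295.
ΔP = f(L/D_h)(ρV²/2) = 0.0295·8.24/0.1763·0.7932 = 1.094 Pa.

ΔP ≈ 1.09 Pa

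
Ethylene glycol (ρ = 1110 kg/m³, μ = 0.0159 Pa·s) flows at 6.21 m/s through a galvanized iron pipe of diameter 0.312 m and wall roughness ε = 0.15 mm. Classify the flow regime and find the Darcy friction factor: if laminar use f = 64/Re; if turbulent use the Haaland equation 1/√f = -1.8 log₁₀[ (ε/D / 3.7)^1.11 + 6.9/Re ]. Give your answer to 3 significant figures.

f ≈ 0.0193

Re = ρVD/μ = 1110·6.21·0.312/0.0159 = 1.353e+05.
Re > 4000 → turbulent. ε/D = 0.00015/0.312 = 0.000481; Haaland: 1/√f = -1.8 log₁₀[4.86e-05 + 5.1e-05] = 7.203, so f = 0.01927.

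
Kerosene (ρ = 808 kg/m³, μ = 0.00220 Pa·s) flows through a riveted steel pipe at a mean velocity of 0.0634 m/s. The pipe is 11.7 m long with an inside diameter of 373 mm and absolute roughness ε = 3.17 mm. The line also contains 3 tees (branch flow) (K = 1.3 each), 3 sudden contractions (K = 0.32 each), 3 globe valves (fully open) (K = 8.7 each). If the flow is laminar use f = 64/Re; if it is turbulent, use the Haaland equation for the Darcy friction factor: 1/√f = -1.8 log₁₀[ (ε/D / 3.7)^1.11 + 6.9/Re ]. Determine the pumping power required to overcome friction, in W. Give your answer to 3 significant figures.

P ≈ 0.363 W

Reynolds number Re = ρVD/μ = 808 · 0.0634 · 0.373 / 0.0022 = 8685.
Re > 4000 → turbulent. Relative roughness ε/D = 0.00317/0.373 = 0.0085. Haaland: 1/√f = -1.8 log₁₀[(0.0085/3.7)^1.11 + 6.9/8685] = -1.8 log₁₀[0.00118 + 0.000794] = 4.869, so f = 0.04218.
Total minor-loss coefficient ΣK = 3·1.3 + 3·0.32 + 3·8.7 = 31.
ΔP = [f·L/D + ΣK]·(ρV²/2) = [0.04218·11.7/0.373 + 31]·(808·0.0634²/2) = [1.323 + 31]·1.624 = 52.42 Pa.
Q = V·A = 0.0634·0.1093 = 0.006928 m³/s.
Pumping power P = QΔP = 0.006928·52.42 = 0.3632 W = 0.363 W.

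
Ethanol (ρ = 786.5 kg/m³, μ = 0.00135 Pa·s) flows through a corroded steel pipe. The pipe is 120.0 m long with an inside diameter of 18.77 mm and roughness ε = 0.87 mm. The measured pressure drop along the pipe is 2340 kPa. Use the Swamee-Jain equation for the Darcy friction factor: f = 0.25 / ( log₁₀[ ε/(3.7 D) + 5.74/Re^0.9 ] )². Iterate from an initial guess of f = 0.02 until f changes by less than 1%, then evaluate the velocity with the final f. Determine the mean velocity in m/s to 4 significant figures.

V ≈ 3.643 m/s

Rearranging Darcy-Weisbach: V = √(2·ΔP·D/(f·L·ρ)). With ε/D = 0.00087/0.01877 = 0.0464, iterate starting from f = 0.02:
  f = 0.02 → V = √(2·2.34e+06·0.01877/(0.02·120·786.5)) = 6.822 m/s; Re = ρVD/μ = 7.46e+04; f → 0.06969
  f = 0.06969 → V = 3.655 m/s; Re = 3.996e+04; f → 0.07013
Converged (Δf/f < 1%). With the final f = 0.07013: V = √(2·2.34e+06·0.01877/(0.07013·120·786.5)) = 3.643 m/s.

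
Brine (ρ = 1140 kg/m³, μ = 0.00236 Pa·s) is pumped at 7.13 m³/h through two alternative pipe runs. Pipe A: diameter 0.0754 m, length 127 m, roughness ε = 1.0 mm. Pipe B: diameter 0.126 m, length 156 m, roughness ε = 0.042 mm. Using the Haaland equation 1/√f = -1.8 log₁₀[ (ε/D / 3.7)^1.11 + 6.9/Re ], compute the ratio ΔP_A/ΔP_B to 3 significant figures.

Pipe A: V = Q/A = 0.001981/0.004465 = 0.4436 m/s; Re = 1.616e+04; ε/D = 0.0133; Haaland → f = 0.0447; ΔP_A = f(L/D)(ρV²/2) = 8443 Pa.
Pipe B: V = Q/A = 0.001981/0.01247 = 0.1588 m/s; Re = 9668; ε/D = 0.000333; Haaland → f = 0.03156; ΔP_B = f(L/D)(ρV²/2) = 561.9 Pa.
ΔP_A/ΔP_B = 8443/561.9 = 15.0.

ΔP_A/ΔP_B ≈ 15.0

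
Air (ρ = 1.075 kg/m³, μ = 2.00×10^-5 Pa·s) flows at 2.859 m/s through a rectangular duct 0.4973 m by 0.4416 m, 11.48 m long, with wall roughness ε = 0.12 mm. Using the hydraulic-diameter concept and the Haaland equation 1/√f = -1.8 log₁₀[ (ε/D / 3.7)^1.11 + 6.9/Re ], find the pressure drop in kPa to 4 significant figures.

Hydraulic diameter D_h = 4A/P = 4·(0.4973·0.4416)/(2·(0.4973+0.4416)) = 0.8784/1.878 = 0.4678 m.
Re = ρVD_h/μ = 1.075·2.859·0.4678/2e-05 = 7.189e+04.
ε/D_h = 0.00012/0.4678 = 0.000257; Haaland gives 1/√f = -1.8 log₁₀[2.42e-05+9.6e-05] = 7.056, so f = 0.02008.
ΔP = f(L/D_h)(ρV²/2) = 0.02008·11.48/0.4678·4.393 = 2.165 Pa.
ΔP = 0.002165 kPa.

ΔP ≈ 0.002165 kPa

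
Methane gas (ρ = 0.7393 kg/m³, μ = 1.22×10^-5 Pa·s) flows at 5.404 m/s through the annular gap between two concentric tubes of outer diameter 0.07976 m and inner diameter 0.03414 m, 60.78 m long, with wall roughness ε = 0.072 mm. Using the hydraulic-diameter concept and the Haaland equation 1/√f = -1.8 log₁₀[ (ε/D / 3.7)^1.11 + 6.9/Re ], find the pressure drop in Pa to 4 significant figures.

Hydraulic diameter D_h = 4A/P = D_o - D_i = 0.07976 - 0.03414 = 0.04562 m.
Re = ρVD_h/μ = 0.7393·5.404·0.04562/1.22e-05 = 1.494e+04.
ε/D_h = 7.2e-05/0.04562 = 0.00158; Haaland gives 1/√f = -1.8 log₁₀[0.000182+0.000462] = 5.745, so f = 0.0303.
ΔP = f(L/D_h)(ρV²/2) = 0.0303·60.78/0.04562·10.79 = 435.8 Pa.

ΔP ≈ 435.8 Pa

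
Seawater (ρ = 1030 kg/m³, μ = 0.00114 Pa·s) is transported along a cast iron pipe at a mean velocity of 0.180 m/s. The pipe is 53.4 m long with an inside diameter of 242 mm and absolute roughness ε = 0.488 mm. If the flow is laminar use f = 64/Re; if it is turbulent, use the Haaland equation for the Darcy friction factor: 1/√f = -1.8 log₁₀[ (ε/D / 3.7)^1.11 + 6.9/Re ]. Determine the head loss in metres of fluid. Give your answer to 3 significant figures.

Reynolds number Re = ρVD/μ = 1030 · 0.18 · 0.242 / 0.00114 = 3.936e+04.
Re > 4000 → turbulent. Relative roughness ε/D = 0.000488/0.242 = 0.00202. Haaland: 1/√f = -1.8 log₁₀[(0.00202/3.7)^1.11 + 6.9/3.936e+04] = -1.8 log₁₀[0.000238 + 0.000175] = 6.09, so f = 0.02696.
Darcy-Weisbach: ΔP = f(L/D)(ρV²/2) = 0.02696·(53.4/0.242)·(1030·0.18²/2) = 0.02696·220.7·16.69 = 99.28 Pa.
Head loss h_f = ΔP/(ρg) = 99.28/(1030·9.81) = 0.00983 m.

h_f ≈ 0.00983 m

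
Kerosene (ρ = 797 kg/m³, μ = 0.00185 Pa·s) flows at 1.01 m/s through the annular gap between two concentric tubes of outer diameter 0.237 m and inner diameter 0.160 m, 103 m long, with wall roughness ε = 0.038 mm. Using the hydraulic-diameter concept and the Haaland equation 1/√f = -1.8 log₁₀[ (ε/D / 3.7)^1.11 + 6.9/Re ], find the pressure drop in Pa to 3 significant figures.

Hydraulic diameter D_h = 4A/P = D_o - D_i = 0.237 - 0.16 = 0.077 m.
Re = ρVD_h/μ = 797·1.01·0.077/0.00185 = 3.35e+04.
ε/D_h = 3.8e-05/0.077 = 0.000494; Haaland gives 1/√f = -1.8 log₁₀[5e-05+0.000206] = 6.465, so f = 0.02392.
ΔP = f(L/D_h)(ρV²/2) = 0.02392·103/0.077·406.5 = 1.301e+04 Pa.

ΔP ≈ 13000 Pa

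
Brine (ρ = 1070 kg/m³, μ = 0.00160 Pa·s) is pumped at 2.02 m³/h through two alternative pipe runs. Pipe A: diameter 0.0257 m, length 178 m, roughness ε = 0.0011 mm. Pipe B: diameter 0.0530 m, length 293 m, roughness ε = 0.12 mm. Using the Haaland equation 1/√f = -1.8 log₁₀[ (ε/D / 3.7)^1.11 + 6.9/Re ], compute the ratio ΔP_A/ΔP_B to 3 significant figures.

ΔP_A/ΔP_B ≈ 17.2

Pipe A: V = Q/A = 0.0005611/0.0005187 = 1.082 m/s; Re = 1.859e+04; ε/D = 4.28e-05; Haaland → f = 0.02629; ΔP_A = f(L/D)(ρV²/2) = 1.14e+05 Pa.
Pipe B: V = Q/A = 0.0005611/0.002206 = 0.2543 m/s; Re = 9015; ε/D = 0.00226; Haaland → f = 0.03465; ΔP_B = f(L/D)(ρV²/2) = 6630 Pa.
ΔP_A/ΔP_B = 1.14e+05/6630 = 17.2.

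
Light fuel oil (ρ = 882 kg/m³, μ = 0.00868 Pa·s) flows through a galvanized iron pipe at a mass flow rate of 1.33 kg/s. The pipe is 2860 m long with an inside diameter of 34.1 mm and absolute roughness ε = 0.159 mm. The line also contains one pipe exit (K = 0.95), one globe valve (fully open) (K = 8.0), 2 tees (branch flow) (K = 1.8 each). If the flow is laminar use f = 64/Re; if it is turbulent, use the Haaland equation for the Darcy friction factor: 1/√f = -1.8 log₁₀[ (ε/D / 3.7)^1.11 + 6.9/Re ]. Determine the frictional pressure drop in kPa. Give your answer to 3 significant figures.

ΔP ≈ 4150 kPa

A = πD²/4 = π(0.0341)²/4 = 0.0009133 m²; mean velocity V = ṁ/(ρA) = 1.33/(882 · 0.0009133) = 1.651 m/s.
Reynolds number Re = ρVD/μ = 882 · 1.651 · 0.0341 / 0.00868 = 5721.
Re > 4000 → turbulent. Relative roughness ε/D = 0.000159/0.0341 = 0.00466. Haaland: 1/√f = -1.8 log₁₀[(0.00466/3.7)^1.11 + 6.9/5721] = -1.8 log₁₀[0.000605 + 0.00121] = 4.936, so f = 0.04105.
Total minor-loss coefficient ΣK = 1·0.95 + 1·8 + 2·1.8 = 12.5.
ΔP = [f·L/D + ΣK]·(ρV²/2) = [0.04105·2860/0.0341 + 12.5]·(882·1.651²/2) = [3443 + 12.5]·1202 = 4.154e+06 Pa.
ΔP = 4.154e+06 Pa = 4150 kPa.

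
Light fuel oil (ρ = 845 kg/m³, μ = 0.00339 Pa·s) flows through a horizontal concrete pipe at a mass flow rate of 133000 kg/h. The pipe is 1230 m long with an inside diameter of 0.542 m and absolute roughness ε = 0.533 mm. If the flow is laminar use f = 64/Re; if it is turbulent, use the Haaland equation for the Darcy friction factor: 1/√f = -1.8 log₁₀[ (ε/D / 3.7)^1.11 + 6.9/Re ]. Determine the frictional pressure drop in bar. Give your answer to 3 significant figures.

ṁ = 133000 kg/h = 133000/3600 = 36.94 kg/s.
A = πD²/4 = π(0.542)²/4 = 0.2307 m²; mean velocity V = ṁ/(ρA) = 36.94/(845 · 0.2307) = 0.1895 m/s.
Reynolds number Re = ρVD/μ = 845 · 0.1895 · 0.542 / 0.00339 = 2.56e+04.
Re > 4000 → turbulent. Relative roughness ε/D = 0.000533/0.542 = 0.000983. Haaland: 1/√f = -1.8 log₁₀[(0.000983/3.7)^1.11 + 6.9/2.56e+04] = -1.8 log₁₀[0.000107 + 0.00027] = 6.163, so f = 0.02633.
Darcy-Weisbach: ΔP = f(L/D)(ρV²/2) = 0.02633·(1230/0.542)·(845·0.1895²/2) = 0.02633·2269·15.17 = 906.6 Pa.
ΔP = 906.6 Pa = 0.00907 bar.

ΔP ≈ 0.00907 bar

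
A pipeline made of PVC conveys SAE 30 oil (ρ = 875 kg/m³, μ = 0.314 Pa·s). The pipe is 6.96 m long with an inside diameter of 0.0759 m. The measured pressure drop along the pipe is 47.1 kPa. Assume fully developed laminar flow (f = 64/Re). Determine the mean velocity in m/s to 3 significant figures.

V ≈ 3.88 m/s

For laminar flow, f = 64/Re with Re = ρVD/μ, so Darcy-Weisbach reduces to ΔP = 32μLV/D². Solving for V: V = ΔP·D²/(32μL) = 4.71e+04·(0.0759)²/(32·0.314·6.96) = 3.88 m/s.
Check: Re = ρVD/μ = 875·3.88·0.0759/0.314 = 820.6 < 2300, so the laminar assumption holds.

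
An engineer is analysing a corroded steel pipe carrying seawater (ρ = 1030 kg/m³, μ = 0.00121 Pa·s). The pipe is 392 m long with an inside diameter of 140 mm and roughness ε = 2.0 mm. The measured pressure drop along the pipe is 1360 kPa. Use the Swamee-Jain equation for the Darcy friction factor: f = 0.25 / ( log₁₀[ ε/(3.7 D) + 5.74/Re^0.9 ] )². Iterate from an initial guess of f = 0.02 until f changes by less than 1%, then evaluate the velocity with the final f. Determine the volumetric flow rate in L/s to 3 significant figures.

Q ≈ 72.0 L/s

Rearranging Darcy-Weisbach: V = √(2·ΔP·D/(f·L·ρ)). With ε/D = 0.002/0.14 = 0.0143, iterate starting from f = 0.02:
  f = 0.02 → V = √(2·1.36e+06·0.14/(0.02·392·1030)) = 6.867 m/s; Re = ρVD/μ = 8.184e+05; f → 0.04304
  f = 0.04304 → V = 4.681 m/s; Re = 5.579e+05; f → 0.04308
Converged (Δf/f < 1%). With the final f = 0.04308: V = √(2·1.36e+06·0.14/(0.04308·392·1030)) = 4.679 m/s.
Q = V·A = 4.679·(π/4·0.14²) = 0.07203 m³/s = 72.0 L/s.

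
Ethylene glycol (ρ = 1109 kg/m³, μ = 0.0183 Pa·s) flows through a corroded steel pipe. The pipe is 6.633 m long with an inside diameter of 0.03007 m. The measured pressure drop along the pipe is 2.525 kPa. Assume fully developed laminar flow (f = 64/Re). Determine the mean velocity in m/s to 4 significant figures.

V ≈ 0.5878 m/s

For laminar flow, f = 64/Re with Re = ρVD/μ, so Darcy-Weisbach reduces to ΔP = 32μLV/D². Solving for V: V = ΔP·D²/(32μL) = 2525·(0.03007)²/(32·0.0183·6.633) = 0.5878 m/s.
Check: Re = ρVD/μ = 1109·0.5878·0.03007/0.0183 = 1071 < 2300, so the laminar assumption holds.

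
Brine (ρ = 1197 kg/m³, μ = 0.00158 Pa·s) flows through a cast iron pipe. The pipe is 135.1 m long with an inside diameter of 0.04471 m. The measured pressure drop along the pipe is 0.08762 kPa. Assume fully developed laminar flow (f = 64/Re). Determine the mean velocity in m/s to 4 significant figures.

V ≈ 0.02564 m/s

For laminar flow, f = 64/Re with Re = ρVD/μ, so Darcy-Weisbach reduces to ΔP = 32μLV/D². Solving for V: V = ΔP·D²/(32μL) = 87.62·(0.04471)²/(32·0.00158·135.1) = 0.02564 m/s.
Check: Re = ρVD/μ = 1197·0.02564·0.04471/0.00158 = 868.5 < 2300, so the laminar assumption holds.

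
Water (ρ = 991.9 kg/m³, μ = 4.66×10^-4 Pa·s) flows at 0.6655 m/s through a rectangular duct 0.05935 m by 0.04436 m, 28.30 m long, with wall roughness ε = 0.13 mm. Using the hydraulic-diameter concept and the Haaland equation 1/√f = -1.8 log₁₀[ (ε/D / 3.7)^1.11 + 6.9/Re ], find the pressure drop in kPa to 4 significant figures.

Hydraulic diameter D_h = 4A/P = 4·(0.05935·0.04436)/(2·(0.05935+0.04436)) = 0.01053/0.2074 = 0.05077 m.
Re = ρVD_h/μ = 991.9·0.6655·0.05077/0.000466 = 7.192e+04.
ε/D_h = 0.00013/0.05077 = 0.00256; Haaland gives 1/√f = -1.8 log₁₀[0.000311+9.59e-05] = 6.103, so f = 0.02685.
ΔP = f(L/D_h)(ρV²/2) = 0.02685·28.3/0.05077·219.7 = 3287 Pa.
ΔP = 3.287 kPa.

ΔP ≈ 3.287 kPa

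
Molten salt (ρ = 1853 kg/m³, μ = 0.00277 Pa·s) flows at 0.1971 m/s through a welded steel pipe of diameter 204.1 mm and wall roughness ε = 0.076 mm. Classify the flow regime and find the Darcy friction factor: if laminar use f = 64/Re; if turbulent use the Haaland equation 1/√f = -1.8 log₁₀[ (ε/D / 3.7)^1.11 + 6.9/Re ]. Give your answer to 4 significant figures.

Re = ρVD/μ = 1853·0.1971·0.2041/0.00277 = 2.691e+04.
Re > 4000 → turbulent. ε/D = 7.6e-05/0.2041 = 0.000372; Haaland: 1/√f = -1.8 log₁₀[3.66e-05 + 0.000256] = 6.36, so f = 0.02472.

f ≈ 0.02472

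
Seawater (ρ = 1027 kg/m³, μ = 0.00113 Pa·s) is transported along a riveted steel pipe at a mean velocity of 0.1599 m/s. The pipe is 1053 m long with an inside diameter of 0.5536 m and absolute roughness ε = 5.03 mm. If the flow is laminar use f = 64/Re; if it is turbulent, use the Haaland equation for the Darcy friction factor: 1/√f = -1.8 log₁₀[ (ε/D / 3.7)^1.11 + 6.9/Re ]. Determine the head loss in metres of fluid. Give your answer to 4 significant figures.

Reynolds number Re = ρVD/μ = 1027 · 0.1599 · 0.5536 / 0.00113 = 8.045e+04.
Re > 4000 → turbulent. Relative roughness ε/D = 0.00503/0.5536 = 0.00909. Haaland: 1/√f = -1.8 log₁₀[(0.00909/3.7)^1.11 + 6.9/8.045e+04] = -1.8 log₁₀[0.00127 + 8.58e-05] = 5.163, so f = 0.03751.
Darcy-Weisbach: ΔP = f(L/D)(ρV²/2) = 0.03751·(1053/0.5536)·(1027·0.1599²/2) = 0.03751·1902·13.13 = 936.7 Pa.
Head loss h_f = ΔP/(ρg) = 936.7/(1027·9.81) = 0.09298 m.

h_f ≈ 0.09298 m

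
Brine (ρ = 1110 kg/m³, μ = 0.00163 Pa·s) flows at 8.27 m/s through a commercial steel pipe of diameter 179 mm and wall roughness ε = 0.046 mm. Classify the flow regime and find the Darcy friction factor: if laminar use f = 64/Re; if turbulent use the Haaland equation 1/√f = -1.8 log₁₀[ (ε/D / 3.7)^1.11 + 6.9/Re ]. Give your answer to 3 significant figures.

f ≈ 0.0152

Re = ρVD/μ = 1110·8.27·0.179/0.00163 = 1.008e+06.
Re > 4000 → turbulent. ε/D = 4.6e-05/0.179 = 0.000257; Haaland: 1/√f = -1.8 log₁₀[2.42e-05 + 6.84e-06] = 8.114, so f = 0.01519.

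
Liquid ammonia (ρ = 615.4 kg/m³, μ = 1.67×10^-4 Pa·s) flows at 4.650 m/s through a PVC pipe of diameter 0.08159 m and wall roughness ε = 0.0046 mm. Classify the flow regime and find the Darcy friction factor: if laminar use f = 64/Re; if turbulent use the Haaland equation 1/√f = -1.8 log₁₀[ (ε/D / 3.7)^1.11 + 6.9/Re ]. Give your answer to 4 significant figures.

f ≈ 0.01222

Re = ρVD/μ = 615.4·4.65·0.08159/0.000167 = 1.398e+06.
Re > 4000 → turbulent. ε/D = 4.6e-06/0.08159 = 5.64e-05; Haaland: 1/√f = -1.8 log₁₀[4.5e-06 + 4.94e-06] = 9.046, so f = 0.01222.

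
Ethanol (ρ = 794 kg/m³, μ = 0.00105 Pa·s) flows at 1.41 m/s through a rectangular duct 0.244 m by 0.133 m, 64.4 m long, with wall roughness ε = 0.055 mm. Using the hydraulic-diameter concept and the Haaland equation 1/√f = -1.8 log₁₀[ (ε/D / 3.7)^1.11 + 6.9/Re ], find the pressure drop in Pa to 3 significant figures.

Hydraulic diameter D_h = 4A/P = 4·(0.244·0.133)/(2·(0.244+0.133)) = 0.1298/0.754 = 0.1722 m.
Re = ρVD_h/μ = 794·1.41·0.1722/0.00105 = 1.836e+05.
ε/D_h = 5.5e-05/0.1722 = 0.000319; Haaland gives 1/√f = -1.8 log₁₀[3.08e-05+3.76e-05] = 7.496, so f = 0.01779.
ΔP = f(L/D_h)(ρV²/2) = 0.01779·64.4/0.1722·789.3 = 5254 Pa.

ΔP ≈ 5250 Pa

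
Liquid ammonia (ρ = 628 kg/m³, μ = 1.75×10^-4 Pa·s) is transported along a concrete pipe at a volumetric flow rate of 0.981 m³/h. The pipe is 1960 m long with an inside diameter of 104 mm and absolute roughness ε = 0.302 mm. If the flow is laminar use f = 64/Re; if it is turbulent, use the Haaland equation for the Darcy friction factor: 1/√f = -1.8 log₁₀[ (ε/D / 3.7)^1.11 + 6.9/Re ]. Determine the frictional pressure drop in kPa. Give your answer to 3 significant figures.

ΔP ≈ 0.205 kPa

Q = 0.981 m³/h = 0.981/3600 = 0.0002725 m³/s.
Cross-sectional area A = πD²/4 = π(0.104)²/4 = 0.008495 m²; mean velocity V = Q/A = 0.0002725/0.008495 = 0.03208 m/s.
Reynolds number Re = ρVD/μ = 628 · 0.03208 · 0.104 / 0.000175 = 1.197e+04.
Re > 4000 → turbulent. Relative roughness ε/D = 0.000302/0.104 = 0.0029. Haaland: 1/√f = -1.8 log₁₀[(0.0029/3.7)^1.11 + 6.9/1.197e+04] = -1.8 log₁₀[0.000357 + 0.000576] = 5.454, so f = 0.03362.
Darcy-Weisbach: ΔP = f(L/D)(ρV²/2) = 0.03362·(1960/0.104)·(628·0.03208²/2) = 0.03362·1.885e+04·0.3231 = 204.7 Pa.
ΔP = 204.7 Pa = 0.205 kPa.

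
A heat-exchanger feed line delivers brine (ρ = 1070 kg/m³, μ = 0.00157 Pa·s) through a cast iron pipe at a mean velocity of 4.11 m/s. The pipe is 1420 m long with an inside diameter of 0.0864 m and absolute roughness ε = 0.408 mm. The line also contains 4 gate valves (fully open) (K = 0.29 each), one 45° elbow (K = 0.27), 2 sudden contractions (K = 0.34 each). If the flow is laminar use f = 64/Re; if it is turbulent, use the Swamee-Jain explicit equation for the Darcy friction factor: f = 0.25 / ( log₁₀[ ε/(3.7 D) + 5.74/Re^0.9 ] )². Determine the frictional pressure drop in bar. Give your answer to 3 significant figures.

Reynolds number Re = ρVD/μ = 1070 · 4.11 · 0.0864 / 0.00157 = 2.42e+05.
Re > 4000 → turbulent. Relative roughness ε/D = 0.000408/0.0864 = 0.00472. Swamee-Jain: f = 0.25/(log₁₀[0.00472/3.7 + 5.74/2.42e+05^0.9])² = 0.25/(log₁₀[0.00128 + 8.19e-05])² = 0.25/(-2.867)² = 0.03041.
Total minor-loss coefficient ΣK = 4·0.29 + 1·0.27 + 2·0.34 = 2.11.
ΔP = [f·L/D + ΣK]·(ρV²/2) = [0.03041·1420/0.0864 + 2.11]·(1070·4.11²/2) = [499.9 + 2.11]·9037 = 4.536e+06 Pa.
ΔP = 4.536e+06 Pa = 45.4 bar.

ΔP ≈ 45.4 bar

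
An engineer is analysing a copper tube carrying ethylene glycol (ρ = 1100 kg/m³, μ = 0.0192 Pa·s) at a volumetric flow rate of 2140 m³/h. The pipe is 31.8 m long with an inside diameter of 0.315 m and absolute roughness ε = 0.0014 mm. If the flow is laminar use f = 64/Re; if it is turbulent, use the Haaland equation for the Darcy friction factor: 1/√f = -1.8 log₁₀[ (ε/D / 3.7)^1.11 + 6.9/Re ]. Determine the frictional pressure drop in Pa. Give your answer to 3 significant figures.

ΔP ≈ 54000 Pa

Q = 2140 m³/h = 2140/3600 = 0.5944 m³/s.
Cross-sectional area A = πD²/4 = π(0.315)²/4 = 0.07793 m²; mean velocity V = Q/A = 0.5944/0.07793 = 7.628 m/s.
Reynolds number Re = ρVD/μ = 1100 · 7.628 · 0.315 / 0.0192 = 1.377e+05.
Re > 4000 → turbulent. Relative roughness ε/D = 1.4e-06/0.315 = 4.44e-06. Haaland: 1/√f = -1.8 log₁₀[(4.44e-06/3.7)^1.11 + 6.9/1.377e+05] = -1.8 log₁₀[2.68e-07 + 5.01e-05] = 7.736, so f = 0.01671.
Darcy-Weisbach: ΔP = f(L/D)(ρV²/2) = 0.01671·(31.8/0.315)·(1100·7.628²/2) = 0.01671·101·3.2e+04 = 5.399e+04 Pa.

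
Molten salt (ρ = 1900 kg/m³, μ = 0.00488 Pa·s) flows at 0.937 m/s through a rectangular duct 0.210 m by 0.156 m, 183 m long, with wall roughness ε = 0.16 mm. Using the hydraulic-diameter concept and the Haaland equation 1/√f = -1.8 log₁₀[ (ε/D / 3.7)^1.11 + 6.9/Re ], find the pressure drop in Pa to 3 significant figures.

Hydraulic diameter D_h = 4A/P = 4·(0.21·0.156)/(2·(0.21+0.156)) = 0.131/0.732 = 0.179 m.
Re = ρVD_h/μ = 1900·0.937·0.179/0.00488 = 6.531e+04.
ε/D_h = 0.00016/0.179 = 0.000894; Haaland gives 1/√f = -1.8 log₁₀[9.66e-05+0.000106] = 6.649, so f = 0.02262.
ΔP = f(L/D_h)(ρV²/2) = 0.02262·183/0.179·834.1 = 1.928e+04 Pa.

ΔP ≈ 19300 Pa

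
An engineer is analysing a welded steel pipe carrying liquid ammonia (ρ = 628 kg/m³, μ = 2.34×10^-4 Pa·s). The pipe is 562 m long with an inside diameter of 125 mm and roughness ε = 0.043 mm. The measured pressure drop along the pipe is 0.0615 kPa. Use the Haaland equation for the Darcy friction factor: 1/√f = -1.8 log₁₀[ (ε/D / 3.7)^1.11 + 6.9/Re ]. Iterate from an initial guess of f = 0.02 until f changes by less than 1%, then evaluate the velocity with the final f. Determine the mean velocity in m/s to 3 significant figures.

V ≈ 0.0386 m/s

Rearranging Darcy-Weisbach: V = √(2·ΔP·D/(f·L·ρ)). With ε/D = 4.3e-05/0.125 = 0.000344, iterate starting from f = 0.02:
  f = 0.02 → V = √(2·61.5·0.125/(0.02·562·628)) = 0.04667 m/s; Re = ρVD/μ = 1.566e+04; f → 0.02793
  f = 0.02793 → V = 0.03949 m/s; Re = 1.325e+04; f → 0.02911
  f = 0.02911 → V = 0.03869 m/s; Re = 1.298e+04; f → 0.02926
Converged (Δf/f < 1%). With the final f = 0.02926: V = √(2·61.5·0.125/(0.02926·562·628)) = 0.03859 m/s.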